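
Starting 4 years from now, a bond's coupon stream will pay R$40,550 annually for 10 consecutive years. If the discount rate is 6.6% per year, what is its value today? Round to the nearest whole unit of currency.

PV at t=3 (ordinary 10-year annuity): 40550 × a(10|0.066) = 40550 × 7.155308 = 290,147.7536
PV₀ = 290,147.7536 / (1+0.066)^3 = 290,147.7536 / 1.211355 = 239,523.2073

R$239,523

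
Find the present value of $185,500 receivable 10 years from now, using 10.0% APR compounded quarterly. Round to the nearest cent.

With 4 periods per year: i = 0.025, n = 40.
PV = FV·(1+i)^(−n) = 185,500 × 0.372431 = 69,085.8807

$69,085.88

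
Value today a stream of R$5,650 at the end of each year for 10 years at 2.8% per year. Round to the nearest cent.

Annuity factor a(10|0.028) = 8.617934; PV = 5650 × 8.617934 = 48,691.3267

R$48,691.33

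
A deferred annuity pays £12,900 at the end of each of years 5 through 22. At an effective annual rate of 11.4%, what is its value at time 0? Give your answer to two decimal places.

Value one period before first payment (t=4): 12900 × [1 − (1+0.114)^(−18)] / 0.114 = 12900 × 7.515432 = 96,949.0738
Discount back 4 years: 96,949.0738 × (1+0.114)^(−4) = 96,949.0738 × 0.649321 = 62,951.0388

£62,951.04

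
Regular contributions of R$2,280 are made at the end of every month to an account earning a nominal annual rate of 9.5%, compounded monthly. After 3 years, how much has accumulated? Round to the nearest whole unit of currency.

Periodic rate i = 0.095/12 = 0.00791667; n = 3 × 12 = 36 periods.
FV = PMT · [(1+i)^n − 1] / i = 2280 · 41.465760 = 94,541.9322

R$94,542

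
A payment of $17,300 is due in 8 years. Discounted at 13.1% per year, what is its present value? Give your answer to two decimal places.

$6,461.68

PV = FV·(1+i)^(−n) = 17,300 × 0.373507 = 6,461.6773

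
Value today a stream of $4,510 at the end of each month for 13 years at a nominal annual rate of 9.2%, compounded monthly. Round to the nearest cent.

i = 0.092/12 = 0.00766667 per month; n = 13·12 = 156.
PV = PMT · [1 − (1+i)^(−n)] / i = 4510 · 90.810794 = 409,556.6788

$409,556.68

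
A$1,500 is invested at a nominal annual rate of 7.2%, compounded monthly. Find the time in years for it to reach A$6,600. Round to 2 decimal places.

20.64 years

Periodic rate i = 0.072/12 = 0.006.
(1+i)^n = 6600/1500 = 4.40000, so n = ln 4.40000 / ln 1.006 = 247.6742 months
= 247.6742/12 years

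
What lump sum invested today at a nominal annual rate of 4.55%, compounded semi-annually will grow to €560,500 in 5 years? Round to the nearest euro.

€447,590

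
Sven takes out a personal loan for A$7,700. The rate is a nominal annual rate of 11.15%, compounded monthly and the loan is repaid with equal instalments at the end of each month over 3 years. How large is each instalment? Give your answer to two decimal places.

Periodic rate i = 0.1115/12 = 0.00929167; n = 3 × 12 = 36 periods.
Annuity-PV factor = 30.478701; PMT = 7700 / 30.478701 = 252.6354

A$252.64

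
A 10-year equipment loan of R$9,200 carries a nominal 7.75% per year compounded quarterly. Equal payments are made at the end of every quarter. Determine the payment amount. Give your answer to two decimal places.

R$332.64

i = 0.0775/4 = 0.019375 per quarter; n = 10·4 = 40.
PMT = 9200 / ( [1 − (1+0.019375)^(−40)] / 0.019375 ) = 9200 / 27.657739 = 332.6375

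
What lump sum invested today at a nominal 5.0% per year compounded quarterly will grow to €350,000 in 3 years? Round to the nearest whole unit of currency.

€301,528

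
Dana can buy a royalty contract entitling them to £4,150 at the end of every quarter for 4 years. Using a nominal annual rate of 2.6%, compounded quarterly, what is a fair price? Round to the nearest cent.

With 4 periods per year: i = 0.0065, n = 16.
PV = 4150 × [1 − (1+0.0065)^(−16)] / 0.0065 = 4150 × 15.149439 = 62,870.1702

£62,870.17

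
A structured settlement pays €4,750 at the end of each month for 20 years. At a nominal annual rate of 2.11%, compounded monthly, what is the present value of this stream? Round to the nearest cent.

€929,351.01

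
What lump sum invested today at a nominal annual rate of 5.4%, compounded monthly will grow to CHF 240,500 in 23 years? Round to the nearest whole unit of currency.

i = 0.054/12 = 0.0045 per month; n = 23·12 = 276.
PV = FV·(1+i)^(−n) = 240,500 × 0.289612 = 69,651.6392

CHF 69,652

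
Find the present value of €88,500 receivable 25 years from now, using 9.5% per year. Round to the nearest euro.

Discount factor = (1+0.095)^(−25) = 0.103430; PV = 88,500 × 0.103430 = 9,153.5655

€9,154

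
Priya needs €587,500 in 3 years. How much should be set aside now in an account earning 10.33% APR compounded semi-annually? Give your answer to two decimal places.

€434,290.68

Periodic rate i = 0.1033/2 = 0.05165; n = 3 × 2 = 6 periods.
Discount factor = (1+0.05165)^(−6) = 0.739218; PV = 587,500 × 0.739218 = 434,290.6846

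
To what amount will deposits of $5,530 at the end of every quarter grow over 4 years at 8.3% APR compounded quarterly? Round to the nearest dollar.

Periodic rate i = 0.083/4 = 0.02075; n = 4 × 4 = 16 periods.
Accumulation factor s(16|0.02075) = 18.748217; FV = 5530 × 18.748217 = 103,677.6383

$103,678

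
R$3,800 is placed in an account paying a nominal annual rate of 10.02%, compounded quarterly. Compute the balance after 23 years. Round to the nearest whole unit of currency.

With 4 periods per year: i = 0.02505, n = 92.
FV = PV·(1+i)^n = 3,800 × 9.739678 = 37,010.7763

R$37,011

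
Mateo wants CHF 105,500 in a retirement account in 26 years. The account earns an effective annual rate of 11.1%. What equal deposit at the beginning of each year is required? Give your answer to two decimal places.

FV-annuity factor × (1+i) = 144.500998; PMT = 105500 / 144.500998 = 730.0988

CHF 730.10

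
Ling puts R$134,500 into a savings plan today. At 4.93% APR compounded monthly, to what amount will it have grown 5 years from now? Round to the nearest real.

Periodic rate i = 0.0493/12 = 0.00410833; n = 5 × 12 = 60 periods.
FV = 134,500 × (1 + 0.00410833)^60 = 172,011.1378

R$172,011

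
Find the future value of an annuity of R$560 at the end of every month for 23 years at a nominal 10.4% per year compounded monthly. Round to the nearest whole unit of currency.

Periodic rate i = 0.104/12 = 0.00866667; n = 23 × 12 = 276 periods.
FV = 560 × [(1+0.00866667)^276 − 1] / 0.00866667 = 560 × 1133.448889 = 634,731.3780

R$634,731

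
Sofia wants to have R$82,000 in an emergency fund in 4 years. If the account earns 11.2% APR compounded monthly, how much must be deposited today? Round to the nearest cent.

R$52,499.15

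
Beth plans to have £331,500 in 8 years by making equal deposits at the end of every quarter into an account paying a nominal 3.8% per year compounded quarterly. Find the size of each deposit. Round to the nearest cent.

With 4 periods per year: i = 0.0095, n = 32.
FV-annuity factor = 37.192184; PMT = 331500 / 37.192184 = 8,913.1630

£8,913.16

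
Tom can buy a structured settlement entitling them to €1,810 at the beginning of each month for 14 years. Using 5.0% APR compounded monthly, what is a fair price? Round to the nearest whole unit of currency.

With 12 periods per year: i = 0.00416667, n = 168.
PV = 1810 × [1 − (1+0.00416667)^(−168)] / 0.00416667 × (1+i) = 1810 × 121.148769 = 219,279.2726
(Beginning-of-period payments → annuity-due factor ×(1+i).)

€219,279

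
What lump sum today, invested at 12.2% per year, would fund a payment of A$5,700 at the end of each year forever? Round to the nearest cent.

PV = PMT / i = 5700 / 0.122 = 46,721.3115

A$46,721.31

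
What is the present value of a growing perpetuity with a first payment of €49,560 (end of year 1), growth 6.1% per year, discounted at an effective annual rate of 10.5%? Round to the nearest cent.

PV = D₁/(r − g) = 49560/(0.105 − 0.061) = 1,126,363.6364

€1,126,363.64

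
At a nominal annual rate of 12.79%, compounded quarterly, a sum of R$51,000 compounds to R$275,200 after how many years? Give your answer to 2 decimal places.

Periodic rate i = 0.1279/4 = 0.031975.
n = ln(275200/51000) / ln(1+0.031975) = ln(5.39608) / 0.031474 = 53.5569 quarters
= 53.5569/4 years

13.39 years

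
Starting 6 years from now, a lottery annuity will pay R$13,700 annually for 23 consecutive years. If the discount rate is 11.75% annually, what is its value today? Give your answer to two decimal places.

PV at t=5 (ordinary 23-year annuity): 13700 × a(23|0.1175) = 13700 × 7.849536 = 107,538.6383
PV₀ = 107,538.6383 / (1+0.1175)^5 = 107,538.6383 / 1.742760 = 61,705.9260

R$61,705.93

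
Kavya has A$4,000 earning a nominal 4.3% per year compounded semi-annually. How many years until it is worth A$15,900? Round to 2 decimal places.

Periodic rate i = 0.043/2 = 0.0215.
n = ln(15900/4000) / ln(1+0.0215) = ln(3.97500) / 0.021272 = 64.8748 half-years
= 64.8748/2 years

32.44 years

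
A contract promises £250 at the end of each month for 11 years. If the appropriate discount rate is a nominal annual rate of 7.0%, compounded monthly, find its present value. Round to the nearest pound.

£22,969

i = 0.07/12 = 0.00583333 per month; n = 11·12 = 132.
PV = PMT · [1 − (1+i)^(−n)] / i = 250 · 91.877134 = 22,969.2835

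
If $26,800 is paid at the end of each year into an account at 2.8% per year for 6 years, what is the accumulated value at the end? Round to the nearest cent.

$172,485.15

FV = PMT · [(1+i)^n − 1] / i = 26800 · 6.436013 = 172,485.1480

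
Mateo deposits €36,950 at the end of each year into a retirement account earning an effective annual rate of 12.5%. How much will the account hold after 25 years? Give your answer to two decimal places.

€5,321,569.01

FV = PMT · [(1+i)^n − 1] / i = 36950 · 144.020812 = 5,321,569.0066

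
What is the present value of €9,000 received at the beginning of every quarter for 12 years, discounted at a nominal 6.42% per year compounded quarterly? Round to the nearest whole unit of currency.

i = 0.0642/4 = 0.01605 per quarter; n = 12·4 = 48.
PV = 9000 × [1 − (1+0.01605)^(−48)] / 0.01605 × (1+i) = 9000 × 33.826062 = 304,434.5574
(annuity-due: payments at period start, so ×(1+i).)

€304,435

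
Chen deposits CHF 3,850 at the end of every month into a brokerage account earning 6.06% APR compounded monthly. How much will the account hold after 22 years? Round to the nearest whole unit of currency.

CHF 2,119,755

i = 0.0606/12 = 0.00505 per month; n = 22·12 = 264.
FV = PMT · [(1+i)^n − 1] / i = 3850 · 550.585589 = 2,119,754.5159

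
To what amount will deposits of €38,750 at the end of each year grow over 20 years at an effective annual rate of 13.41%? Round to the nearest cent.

FV = 38750 × [(1+0.1341)^20 − 1] / 0.1341 = 38750 × 84.927191 = 3,290,928.6471

€3,290,928.65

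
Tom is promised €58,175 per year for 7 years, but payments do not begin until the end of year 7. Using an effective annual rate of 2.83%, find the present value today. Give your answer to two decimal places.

PV at t=6 (ordinary 7-year annuity): 58175 × a(7|0.0283) = 58175 × 6.270395 = 364,780.2568
Discount back 6 years: 364,780.2568 × (1+0.0283)^(−6) = 364,780.2568 × 0.845826 = 308,540.5930

€308,540.59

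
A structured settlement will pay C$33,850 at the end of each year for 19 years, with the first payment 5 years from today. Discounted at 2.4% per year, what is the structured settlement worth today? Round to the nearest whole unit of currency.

Value one period before first payment (t=4): 33850 × [1 − (1+0.024)^(−19)] / 0.024 = 33850 × 15.115135 = 511,647.3135
Discount back 4 years: 511,647.3135 × (1+0.024)^(−4) = 511,647.3135 × 0.909495 = 465,340.5208

C$465,341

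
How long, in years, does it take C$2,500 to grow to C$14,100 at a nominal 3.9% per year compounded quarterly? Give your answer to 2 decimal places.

44.57 years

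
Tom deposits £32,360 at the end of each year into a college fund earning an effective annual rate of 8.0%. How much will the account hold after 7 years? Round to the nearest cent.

Accumulation factor s(7|0.08) = 8.922803; FV = 32360 × 8.922803 = 288,741.9167

£288,741.92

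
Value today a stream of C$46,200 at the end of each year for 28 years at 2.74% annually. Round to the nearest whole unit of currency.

PV = PMT · [1 − (1+i)^(−n)] / i = 46200 · 19.374854 = 895,118.2542

C$895,118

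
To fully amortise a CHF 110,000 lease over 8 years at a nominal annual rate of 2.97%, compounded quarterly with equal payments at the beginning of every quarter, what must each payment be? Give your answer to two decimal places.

CHF 3,846.16

With 4 periods per year: i = 0.007425, n = 32.
PMT = 110000 / ( [1 − (1+0.007425)^(−32)] / 0.007425 × (1+i) ) = 110000 / 28.599953 = 3,846.1601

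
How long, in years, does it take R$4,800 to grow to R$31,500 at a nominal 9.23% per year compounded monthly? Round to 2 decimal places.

20.46 years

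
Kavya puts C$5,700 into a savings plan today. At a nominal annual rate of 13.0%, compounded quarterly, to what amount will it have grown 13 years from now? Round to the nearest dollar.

i = 0.13/4 = 0.0325 per quarter; n = 13·4 = 52.
FV = 5,700 × (1 + 0.0325)^52 = 30,071.7009

C$30,072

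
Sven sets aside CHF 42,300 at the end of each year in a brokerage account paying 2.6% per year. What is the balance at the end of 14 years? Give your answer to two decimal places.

FV = 42300 × [(1+0.026)^14 − 1] / 0.026 = 42300 × 16.630609 = 703,474.7694

CHF 703,474.77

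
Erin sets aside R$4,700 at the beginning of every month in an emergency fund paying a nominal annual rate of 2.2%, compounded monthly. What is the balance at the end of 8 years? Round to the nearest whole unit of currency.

R$493,752

Periodic rate i = 0.022/12 = 0.00183333; n = 8 × 12 = 96 periods.
FV = PMT · [(1+i)^n − 1] / i × (1+i) = 4700 · 105.053662 = 493,752.2100
(annuity-due: payments at period start, so ×(1+i).)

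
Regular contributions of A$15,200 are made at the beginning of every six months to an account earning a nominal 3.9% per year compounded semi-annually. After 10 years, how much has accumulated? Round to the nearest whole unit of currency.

A$374,653

With 2 periods per year: i = 0.0195, n = 20.
FV = 15200 × [(1+0.0195)^20 − 1] / 0.0195 × (1+i) = 15200 × 24.648212 = 374,652.8286
Payments are at the start of each period, so multiply by (1+i).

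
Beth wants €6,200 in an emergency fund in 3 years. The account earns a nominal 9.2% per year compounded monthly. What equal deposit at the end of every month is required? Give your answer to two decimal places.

€150.20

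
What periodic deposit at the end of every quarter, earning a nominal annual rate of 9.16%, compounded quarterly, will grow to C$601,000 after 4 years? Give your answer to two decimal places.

C$31,524.10

Periodic rate i = 0.0916/4 = 0.0229; n = 4 × 4 = 16 periods.
FV-annuity factor = 19.064779; PMT = 601000 / 19.064779 = 31,524.0995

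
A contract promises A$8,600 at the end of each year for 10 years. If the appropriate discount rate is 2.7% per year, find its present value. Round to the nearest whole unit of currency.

PV = 8600 × [1 − (1+0.027)^(−10)] / 0.027 = 8600 × 8.662303 = 74,495.8056

A$74,496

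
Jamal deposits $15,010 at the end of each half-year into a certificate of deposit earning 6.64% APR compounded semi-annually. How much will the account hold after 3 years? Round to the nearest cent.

With 2 periods per year: i = 0.0332, n = 6.
Accumulation factor s(6|0.0332) = 6.520601; FV = 15010 × 6.520601 = 97,874.2217

$97,874.22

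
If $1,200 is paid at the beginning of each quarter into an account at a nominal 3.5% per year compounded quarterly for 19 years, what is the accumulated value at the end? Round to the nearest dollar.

$129,887

With 4 periods per year: i = 0.00875, n = 76.
Accumulation factor s(76|0.00875) × (1+i) = 108.238781; FV = 1200 × 108.238781 = 129,886.5368
(annuity-due: payments at period start, so ×(1+i).)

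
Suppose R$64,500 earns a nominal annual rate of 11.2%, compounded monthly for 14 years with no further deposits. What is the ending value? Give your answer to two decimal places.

With 12 periods per year: i = 0.00933333, n = 168.
FV = PV·(1+i)^n = 64,500 × 4.762286 = 307,167.4701

R$307,167.47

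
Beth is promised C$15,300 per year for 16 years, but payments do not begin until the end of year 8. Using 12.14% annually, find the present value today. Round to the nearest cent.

PV at t=7 (ordinary 16-year annuity): 15300 × a(16|0.1214) = 15300 × 6.920151 = 105,878.3147
PV₀ = 105,878.3147 / (1+0.1214)^7 = 105,878.3147 / 2.230098 = 47,476.9879

C$47,476.99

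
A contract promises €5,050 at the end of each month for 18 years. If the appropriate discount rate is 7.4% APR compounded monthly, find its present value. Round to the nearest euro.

Periodic rate i = 0.074/12 = 0.00616667; n = 18 × 12 = 216 periods.
PV = PMT · [1 − (1+i)^(−n)] / i = 5050 · 119.184219 = 601,880.3071

€601,880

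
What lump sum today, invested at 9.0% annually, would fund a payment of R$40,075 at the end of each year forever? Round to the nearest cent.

R$445,277.78

PV = PMT / i = 40075 / 0.09 = 445,277.7778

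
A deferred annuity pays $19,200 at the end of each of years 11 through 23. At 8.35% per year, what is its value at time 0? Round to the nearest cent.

$66,762.10

PV at t=10 (ordinary 13-year annuity): 19200 × a(13|0.0835) = 19200 × 7.753859 = 148,874.1001
PV₀ = 148,874.1001 / (1+0.0835)^10 = 148,874.1001 / 2.229919 = 66,762.1006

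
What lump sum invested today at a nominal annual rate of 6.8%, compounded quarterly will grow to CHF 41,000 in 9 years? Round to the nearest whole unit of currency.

Periodic rate i = 0.068/4 = 0.017; n = 9 × 4 = 36 periods.
PV = FV·(1+i)^(−n) = 41,000 × 0.545062 = 22,347.5312

CHF 22,348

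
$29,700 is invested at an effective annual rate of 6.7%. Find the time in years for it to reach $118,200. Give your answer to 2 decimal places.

(1+i)^n = 118200/29700 = 3.97980, so n = ln 3.97980 / ln 1.067 = 21.2985 years

21.30 years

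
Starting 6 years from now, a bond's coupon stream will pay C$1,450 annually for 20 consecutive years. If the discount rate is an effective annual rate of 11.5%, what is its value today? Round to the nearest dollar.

Value one period before first payment (t=5): 1450 × [1 − (1+0.115)^(−20)] / 0.115 = 1450 × 7.709816 = 11,179.2330
Discount back 5 years: 11,179.2330 × (1+0.115)^(−5) = 11,179.2330 × 0.580264 = 6,486.9070

C$6,487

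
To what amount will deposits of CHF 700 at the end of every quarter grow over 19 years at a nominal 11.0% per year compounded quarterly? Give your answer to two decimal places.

Periodic rate i = 0.11/4 = 0.0275; n = 19 × 4 = 76 periods.
Accumulation factor s(76|0.0275) = 249.452292; FV = 700 × 249.452292 = 174,616.6043

CHF 174,616.60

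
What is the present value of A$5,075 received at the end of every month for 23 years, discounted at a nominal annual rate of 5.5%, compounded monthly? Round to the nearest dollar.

A$793,852

With 12 periods per year: i = 0.00458333, n = 276.
PV = PMT · [1 − (1+i)^(−n)] / i = 5075 · 156.424105 = 793,852.3339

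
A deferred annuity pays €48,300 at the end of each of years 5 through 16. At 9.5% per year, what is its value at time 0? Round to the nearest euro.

€234,631

Value one period before first payment (t=4): 48300 × [1 − (1+0.095)^(−12)] / 0.095 = 48300 × 6.983839 = 337,319.4429
Discount back 4 years: 337,319.4429 × (1+0.095)^(−4) = 337,319.4429 × 0.695574 = 234,630.7332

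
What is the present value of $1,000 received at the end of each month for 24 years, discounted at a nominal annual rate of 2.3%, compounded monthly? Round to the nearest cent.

$221,164.51

With 12 periods per year: i = 0.00191667, n = 288.
PV = PMT · [1 − (1+i)^(−n)] / i = 1000 · 221.164512 = 221,164.5119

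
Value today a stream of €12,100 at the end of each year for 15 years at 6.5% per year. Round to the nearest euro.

PV = PMT · [1 − (1+i)^(−n)] / i = 12100 · 9.402669 = 113,772.2931

€113,772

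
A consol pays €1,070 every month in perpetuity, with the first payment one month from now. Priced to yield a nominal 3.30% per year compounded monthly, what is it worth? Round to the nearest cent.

€389,090.91

Periodic rate i = 0.033/12 = 0.00275.
PV = PMT / i = 1070 / 0.00275 = 389,090.9091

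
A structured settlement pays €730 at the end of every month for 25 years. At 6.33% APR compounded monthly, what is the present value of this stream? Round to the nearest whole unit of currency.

€109,837

i = 0.0633/12 = 0.005275 per month; n = 25·12 = 300.
PV = 730 × [1 − (1+0.005275)^(−300)] / 0.005275 = 730 × 150.461206 = 109,836.6801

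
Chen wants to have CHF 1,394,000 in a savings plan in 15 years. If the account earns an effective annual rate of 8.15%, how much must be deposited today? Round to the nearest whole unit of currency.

Discount factor = (1+0.0815)^(−15) = 0.308747; PV = 1,394,000 × 0.308747 = 430,392.7204

CHF 430,393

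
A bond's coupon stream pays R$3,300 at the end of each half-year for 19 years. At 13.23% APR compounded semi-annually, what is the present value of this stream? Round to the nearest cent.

R$45,512.53

Periodic rate i = 0.1323/2 = 0.06615; n = 19 × 2 = 38 periods.
PV = PMT · [1 − (1+i)^(−n)] / i = 3300 · 13.791674 = 45,512.5258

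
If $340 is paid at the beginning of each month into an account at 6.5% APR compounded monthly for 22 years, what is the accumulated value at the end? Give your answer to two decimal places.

$199,589.55

i = 0.065/12 = 0.00541667 per month; n = 22·12 = 264.
FV = PMT · [(1+i)^n − 1] / i × (1+i) = 340 · 587.028091 = 199,589.5509
(annuity-due: payments at period start, so ×(1+i).)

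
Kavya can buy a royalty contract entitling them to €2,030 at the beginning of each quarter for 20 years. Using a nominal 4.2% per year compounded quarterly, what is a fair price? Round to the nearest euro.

i = 0.042/4 = 0.0105 per quarter; n = 20·4 = 80.
PV = PMT · [1 − (1+i)^(−n)] / i × (1+i) = 2030 · 54.508748 = 110,652.7585
(Beginning-of-period payments → annuity-due factor ×(1+i).)

€110,653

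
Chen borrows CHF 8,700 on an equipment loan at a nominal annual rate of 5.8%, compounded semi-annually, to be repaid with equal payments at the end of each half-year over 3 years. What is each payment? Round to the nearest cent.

CHF 1,600.68

With 2 periods per year: i = 0.029, n = 6.
PMT = 8700 / ( [1 − (1+0.029)^(−6)] / 0.029 ) = 8700 / 5.435192 = 1,600.6794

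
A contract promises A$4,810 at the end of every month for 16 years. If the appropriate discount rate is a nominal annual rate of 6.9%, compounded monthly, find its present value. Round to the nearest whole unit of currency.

A$558,301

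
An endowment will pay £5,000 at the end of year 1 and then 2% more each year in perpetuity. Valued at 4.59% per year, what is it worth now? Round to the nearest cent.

£193,050.19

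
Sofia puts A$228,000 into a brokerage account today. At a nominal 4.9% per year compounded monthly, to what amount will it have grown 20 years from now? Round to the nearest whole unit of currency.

A$606,285

i = 0.049/12 = 0.00408333 per month; n = 20·12 = 240.
FV = PV·(1+i)^n = 228,000 × 2.659145 = 606,285.0322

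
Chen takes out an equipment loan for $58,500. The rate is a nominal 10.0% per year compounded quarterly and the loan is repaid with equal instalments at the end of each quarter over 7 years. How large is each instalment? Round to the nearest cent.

i = 0.1/4 = 0.025 per quarter; n = 7·4 = 28.
Annuity-PV factor = 19.964889; PMT = 58500 / 19.964889 = 2,930.1441

$2,930.14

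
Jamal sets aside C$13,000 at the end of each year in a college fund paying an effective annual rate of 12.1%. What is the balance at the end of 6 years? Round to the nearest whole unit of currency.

Accumulation factor s(6|0.121) = 8.135706; FV = 13000 × 8.135706 = 105,764.1716

C$105,764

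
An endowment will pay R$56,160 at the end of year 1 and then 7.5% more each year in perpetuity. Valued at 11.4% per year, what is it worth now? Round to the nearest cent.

R$1,440,000.00

PV = D₁/(r − g) = 56160/(0.114 − 0.075) = 1,440,000.0000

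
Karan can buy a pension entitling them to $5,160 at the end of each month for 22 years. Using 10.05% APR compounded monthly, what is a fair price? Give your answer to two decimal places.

$547,973.71

Periodic rate i = 0.1005/12 = 0.008375; n = 22 × 12 = 264 periods.
PV = 5160 × [1 − (1+0.008375)^(−264)] / 0.008375 = 5160 × 106.196455 = 547,973.7090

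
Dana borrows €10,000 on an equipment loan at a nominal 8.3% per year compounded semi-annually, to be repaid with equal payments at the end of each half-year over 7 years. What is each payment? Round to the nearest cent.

€956.09

Periodic rate i = 0.083/2 = 0.0415; n = 7 × 2 = 14 periods.
Annuity-PV factor = 10.459284; PMT = 10000 / 10.459284 = 956.0884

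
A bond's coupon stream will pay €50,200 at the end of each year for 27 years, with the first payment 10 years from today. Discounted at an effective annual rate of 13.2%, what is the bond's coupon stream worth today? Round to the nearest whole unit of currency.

Value one period before first payment (t=9): 50200 × [1 − (1+0.132)^(−27)] / 0.132 = 50200 × 7.309334 = 366,928.5702
Discount back 9 years: 366,928.5702 × (1+0.132)^(−9) = 366,928.5702 × 0.327629 = 120,216.3913

€120,216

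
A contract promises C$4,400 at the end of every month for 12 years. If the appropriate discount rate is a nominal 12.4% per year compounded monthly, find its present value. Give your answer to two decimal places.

With 12 periods per year: i = 0.0103333, n = 144.
PV = PMT · [1 − (1+i)^(−n)] / i = 4400 · 74.752769 = 328,912.1850

C$328,912.18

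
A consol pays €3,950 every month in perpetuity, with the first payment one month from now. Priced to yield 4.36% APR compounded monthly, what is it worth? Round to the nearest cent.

€1,087,155.96

Periodic rate i = 0.0436/12 = 0.00363333.
PV = C/r = 3950/0.00363333 = 1,087,155.9633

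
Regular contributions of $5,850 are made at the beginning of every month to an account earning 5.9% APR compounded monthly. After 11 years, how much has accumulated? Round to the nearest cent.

Periodic rate i = 0.059/12 = 0.00491667; n = 11 × 12 = 132 periods.
FV = 5850 × [(1+0.00491667)^132 − 1] / 0.00491667 × (1+i) = 5850 × 186.114421 = 1,088,769.3620
(annuity-due: payments at period start, so ×(1+i).)

$1,088,769.36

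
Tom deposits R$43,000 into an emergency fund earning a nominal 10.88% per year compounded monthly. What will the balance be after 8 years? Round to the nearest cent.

R$102,276.30

With 12 periods per year: i = 0.00906667, n = 96.
FV = 43,000 × (1 + 0.00906667)^96 = 102,276.3017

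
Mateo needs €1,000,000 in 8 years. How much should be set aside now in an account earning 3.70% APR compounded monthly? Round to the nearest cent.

€744,126.22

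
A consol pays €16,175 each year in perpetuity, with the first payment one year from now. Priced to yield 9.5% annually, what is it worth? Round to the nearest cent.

€170,263.16

PV = C/r = 16175/0.095 = 170,263.1579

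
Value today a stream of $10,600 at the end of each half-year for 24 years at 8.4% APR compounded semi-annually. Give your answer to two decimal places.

$217,353.70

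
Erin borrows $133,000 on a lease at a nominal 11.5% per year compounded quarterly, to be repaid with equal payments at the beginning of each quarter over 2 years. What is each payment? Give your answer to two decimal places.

$18,320.22

i = 0.115/4 = 0.02875 per quarter; n = 2·4 = 8.
PMT = 133000 / ( [1 − (1+0.02875)^(−8)] / 0.02875 × (1+i) ) = 133000 / 7.259739 = 18,320.2171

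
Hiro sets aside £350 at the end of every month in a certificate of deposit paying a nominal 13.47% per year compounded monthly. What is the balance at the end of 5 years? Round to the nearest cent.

£29,738.15

i = 0.1347/12 = 0.011225 per month; n = 5·12 = 60.
FV = PMT · [(1+i)^n − 1] / i = 350 · 84.966145 = 29,738.1508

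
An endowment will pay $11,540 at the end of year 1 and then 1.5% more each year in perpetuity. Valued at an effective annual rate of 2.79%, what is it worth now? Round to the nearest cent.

$894,573.64

PV = PMT / (i − g) = 11540 / (0.0279 − 0.015) = 11540 / 0.012900 = 894,573.6434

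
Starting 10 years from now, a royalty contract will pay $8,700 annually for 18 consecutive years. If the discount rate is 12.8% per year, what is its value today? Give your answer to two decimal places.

$20,359.34

Value one period before first payment (t=9): 8700 × [1 − (1+0.128)^(−18)] / 0.128 = 8700 × 6.918729 = 60,192.9427
PV₀ = 60,192.9427 / (1+0.128)^9 = 60,192.9427 / 2.956527 = 20,359.3392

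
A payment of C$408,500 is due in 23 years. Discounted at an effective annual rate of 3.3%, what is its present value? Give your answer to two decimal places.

C$193,590.78

Discount factor = (1+0.033)^(−23) = 0.473906; PV = 408,500 × 0.473906 = 193,590.7783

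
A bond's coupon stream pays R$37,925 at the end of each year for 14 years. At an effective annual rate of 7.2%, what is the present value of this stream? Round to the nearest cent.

R$327,730.14

Annuity factor a(14|0.072) = 8.641533; PV = 37925 × 8.641533 = 327,730.1443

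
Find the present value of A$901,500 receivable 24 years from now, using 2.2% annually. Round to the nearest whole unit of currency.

A$534,742

PV = FV·(1+i)^(−n) = 901,500 × 0.593169 = 534,741.9210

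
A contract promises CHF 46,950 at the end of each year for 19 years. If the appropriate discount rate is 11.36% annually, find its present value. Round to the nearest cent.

CHF 359,786.31

PV = 46950 × [1 − (1+0.1136)^(−19)] / 0.1136 = 46950 × 7.663180 = 359,786.3081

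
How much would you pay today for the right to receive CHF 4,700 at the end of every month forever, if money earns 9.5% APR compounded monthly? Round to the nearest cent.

CHF 593,684.21

Periodic rate i = 0.095/12 = 0.00791667.
PV = C/r = 4700/0.00791667 = 593,684.2105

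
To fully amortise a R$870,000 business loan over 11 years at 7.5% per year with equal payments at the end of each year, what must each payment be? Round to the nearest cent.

Annuity-PV factor = 7.315424; PMT = 870000 / 7.315424 = 118,926.8022

R$118,926.80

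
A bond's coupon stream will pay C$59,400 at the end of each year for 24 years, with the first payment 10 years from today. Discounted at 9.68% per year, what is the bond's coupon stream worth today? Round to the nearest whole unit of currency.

C$238,068

Value one period before first payment (t=9): 59400 × [1 − (1+0.0968)^(−24)] / 0.0968 = 59400 × 9.205803 = 546,824.6694
PV₀ = 546,824.6694 / (1+0.0968)^9 = 546,824.6694 / 2.296926 = 238,068.0546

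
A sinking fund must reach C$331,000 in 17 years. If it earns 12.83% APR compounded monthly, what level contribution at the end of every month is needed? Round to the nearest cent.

C$456.40

Periodic rate i = 0.1283/12 = 0.0106917; n = 17 × 12 = 204 periods.
FV-annuity factor = 725.247477; PMT = 331000 / 725.247477 = 456.3959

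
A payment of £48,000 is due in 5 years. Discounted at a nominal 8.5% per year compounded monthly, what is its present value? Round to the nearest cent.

Periodic rate i = 0.085/12 = 0.00708333; n = 5 × 12 = 60 periods.
PV = FV·(1+i)^(−n) = 48,000 × 0.654750 = 31,427.9979

£31,428.00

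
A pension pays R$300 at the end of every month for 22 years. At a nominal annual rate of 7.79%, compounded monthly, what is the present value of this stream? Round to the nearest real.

R$37,840

Periodic rate i = 0.0779/12 = 0.00649167; n = 22 × 12 = 264 periods.
PV = 300 × [1 − (1+0.00649167)^(−264)] / 0.00649167 = 300 × 126.133934 = 37,840.1801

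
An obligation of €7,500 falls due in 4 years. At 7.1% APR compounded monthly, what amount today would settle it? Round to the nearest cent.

With 12 periods per year: i = 0.00591667, n = 48.
Discount factor = (1+0.00591667)^(−48) = 0.753397; PV = 7,500 × 0.753397 = 5,650.4766

€5,650.48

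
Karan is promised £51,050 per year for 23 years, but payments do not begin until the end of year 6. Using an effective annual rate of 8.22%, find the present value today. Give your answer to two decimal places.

£350,394.15

Value one period before first payment (t=5): 51050 × [1 − (1+0.0822)^(−23)] / 0.0822 = 51050 × 10.188230 = 520,109.1461
Discount back 5 years: 520,109.1461 × (1+0.0822)^(−5) = 520,109.1461 × 0.673693 = 350,394.1469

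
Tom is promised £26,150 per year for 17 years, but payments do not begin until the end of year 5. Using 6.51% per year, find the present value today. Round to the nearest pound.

£205,296

Value one period before first payment (t=4): 26150 × [1 − (1+0.0651)^(−17)] / 0.0651 = 26150 × 10.103444 = 264,205.0732
PV₀ = 264,205.0732 / (1+0.0651)^4 = 264,205.0732 / 1.286950 = 205,295.5869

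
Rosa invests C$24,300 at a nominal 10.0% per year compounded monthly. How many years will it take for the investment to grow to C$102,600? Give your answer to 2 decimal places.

Periodic rate i = 0.1/12 = 0.00833333.
(1+i)^n = 102600/24300 = 4.22222, so n = ln 4.22222 / ln 1.00833 = 173.5626 months
= 173.5626/12 years

14.46 years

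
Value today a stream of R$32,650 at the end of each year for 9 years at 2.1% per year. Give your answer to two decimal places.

R$265,229.64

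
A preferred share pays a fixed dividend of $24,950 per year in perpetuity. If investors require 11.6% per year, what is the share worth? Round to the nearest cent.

$215,086.21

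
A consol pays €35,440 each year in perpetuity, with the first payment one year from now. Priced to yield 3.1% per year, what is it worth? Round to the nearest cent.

€1,143,225.81

PV = C/r = 35440/0.031 = 1,143,225.8065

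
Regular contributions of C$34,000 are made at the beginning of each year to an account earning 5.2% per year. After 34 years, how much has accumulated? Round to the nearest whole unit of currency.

C$3,167,172

FV = PMT · [(1+i)^n − 1] / i × (1+i) = 34000 · 93.152128 = 3,167,172.3504
(annuity-due: payments at period start, so ×(1+i).)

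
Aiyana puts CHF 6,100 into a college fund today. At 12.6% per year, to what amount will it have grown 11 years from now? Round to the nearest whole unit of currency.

CHF 22,504

FV = 6,100 × (1 + 0.126)^11 = 22,503.6068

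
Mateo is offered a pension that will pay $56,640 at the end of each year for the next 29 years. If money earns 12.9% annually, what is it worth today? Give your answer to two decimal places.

$426,055.81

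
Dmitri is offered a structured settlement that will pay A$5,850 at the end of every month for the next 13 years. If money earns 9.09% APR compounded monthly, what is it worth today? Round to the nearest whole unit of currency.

A$534,319

Periodic rate i = 0.0909/12 = 0.007575; n = 13 × 12 = 156 periods.
Annuity factor a(156|0.007575) = 91.336514; PV = 5850 × 91.336514 = 534,318.6053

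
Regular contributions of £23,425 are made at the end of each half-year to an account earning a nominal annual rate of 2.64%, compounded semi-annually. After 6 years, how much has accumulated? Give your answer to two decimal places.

£302,433.05

With 2 periods per year: i = 0.0132, n = 12.
FV = PMT · [(1+i)^n − 1] / i = 23425 · 12.910696 = 302,433.0469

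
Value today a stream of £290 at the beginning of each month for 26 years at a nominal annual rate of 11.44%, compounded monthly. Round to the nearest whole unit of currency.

£29,119

Periodic rate i = 0.1144/12 = 0.00953333; n = 26 × 12 = 312 periods.
PV = 290 × [1 − (1+0.00953333)^(−312)] / 0.00953333 × (1+i) = 290 × 100.409444 = 29,118.7388
Payments are at the start of each period, so multiply by (1+i).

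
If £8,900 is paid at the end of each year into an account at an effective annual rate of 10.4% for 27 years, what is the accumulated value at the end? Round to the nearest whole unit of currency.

Accumulation factor s(27|0.104) = 129.422017; FV = 8900 × 129.422017 = 1,151,855.9496

£1,151,856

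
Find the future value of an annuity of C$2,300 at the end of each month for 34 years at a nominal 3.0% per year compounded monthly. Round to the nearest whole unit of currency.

Periodic rate i = 0.03/12 = 0.0025; n = 34 × 12 = 408 periods.
FV = PMT · [(1+i)^n − 1] / i = 2300 · 707.866827 = 1,628,093.7028

C$1,628,094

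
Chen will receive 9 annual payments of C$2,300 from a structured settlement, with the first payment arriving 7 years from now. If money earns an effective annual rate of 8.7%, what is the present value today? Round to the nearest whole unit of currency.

C$8,462

Value one period before first payment (t=6): 2300 × [1 − (1+0.087)^(−9)] / 0.087 = 2300 × 6.069064 = 13,958.8475
Discount back 6 years: 13,958.8475 × (1+0.087)^(−6) = 13,958.8475 × 0.606209 = 8,461.9859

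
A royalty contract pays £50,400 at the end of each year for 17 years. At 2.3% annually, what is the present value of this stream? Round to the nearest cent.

£702,570.96

Annuity factor a(17|0.023) = 13.939900; PV = 50400 × 13.939900 = 702,570.9637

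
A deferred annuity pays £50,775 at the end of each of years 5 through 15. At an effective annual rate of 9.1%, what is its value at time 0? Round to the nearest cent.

£242,740.13

Value one period before first payment (t=4): 50775 × [1 − (1+0.091)^(−11)] / 0.091 = 50775 × 6.773149 = 343,906.6573
PV₀ = 343,906.6573 / (1+0.091)^4 = 343,906.6573 / 1.416769 = 242,740.1302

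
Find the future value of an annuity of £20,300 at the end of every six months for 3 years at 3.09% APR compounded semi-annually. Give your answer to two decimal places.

£126,602.57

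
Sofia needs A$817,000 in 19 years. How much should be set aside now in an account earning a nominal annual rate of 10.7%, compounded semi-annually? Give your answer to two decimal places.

A$112,748.18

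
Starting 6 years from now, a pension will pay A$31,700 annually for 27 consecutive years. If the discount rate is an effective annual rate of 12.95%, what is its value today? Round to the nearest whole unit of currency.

A$128,184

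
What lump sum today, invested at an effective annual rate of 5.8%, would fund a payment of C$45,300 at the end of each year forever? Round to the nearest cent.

C$781,034.48

PV = PMT / i = 45300 / 0.058 = 781,034.4828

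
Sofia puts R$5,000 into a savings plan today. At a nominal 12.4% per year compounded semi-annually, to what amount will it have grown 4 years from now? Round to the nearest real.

R$8,090

Periodic rate i = 0.124/2 = 0.062; n = 4 × 2 = 8 periods.
FV = PV·(1+i)^n = 5,000 × 1.618066 = 8,090.3282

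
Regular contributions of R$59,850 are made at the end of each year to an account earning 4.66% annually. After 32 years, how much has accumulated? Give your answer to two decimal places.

FV = 59850 × [(1+0.0466)^32 − 1] / 0.0466 = 59850 × 70.712443 = 4,232,139.6850

R$4,232,139.69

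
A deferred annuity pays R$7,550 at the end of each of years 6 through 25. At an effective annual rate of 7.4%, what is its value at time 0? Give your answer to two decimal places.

Value one period before first payment (t=5): 7550 × [1 − (1+0.074)^(−20)] / 0.074 = 7550 × 10.272486 = 77,557.2730
Discount back 5 years: 77,557.2730 × (1+0.074)^(−5) = 77,557.2730 × 0.699808 = 54,275.1614

R$54,275.16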